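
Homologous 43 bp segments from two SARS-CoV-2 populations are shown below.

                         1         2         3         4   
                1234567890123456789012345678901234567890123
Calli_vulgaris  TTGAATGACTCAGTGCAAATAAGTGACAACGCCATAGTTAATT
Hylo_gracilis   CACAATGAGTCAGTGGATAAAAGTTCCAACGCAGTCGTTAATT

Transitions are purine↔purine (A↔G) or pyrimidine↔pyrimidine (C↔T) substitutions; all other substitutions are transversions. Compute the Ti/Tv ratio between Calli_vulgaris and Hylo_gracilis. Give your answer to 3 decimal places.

0.200

Mismatches occur at site 1 (T/C, transition), site 2 (T/A, transversion), site 3 (G/C, transversion), site 9 (C/G, transversion), site 16 (C/G, transversion), site 18 (A/T, transversion), site 20 (T/A, transversion), site 25 (G/T, transversion), site 26 (A/C, transversion), site 33 (C/A, transversion), site 34 (A/G, transition), site 36 (A/C, transversion).
Of the 12 differences, 2 transitions and 10 transversions, so Ti/Tv = 2/10 = 0.200.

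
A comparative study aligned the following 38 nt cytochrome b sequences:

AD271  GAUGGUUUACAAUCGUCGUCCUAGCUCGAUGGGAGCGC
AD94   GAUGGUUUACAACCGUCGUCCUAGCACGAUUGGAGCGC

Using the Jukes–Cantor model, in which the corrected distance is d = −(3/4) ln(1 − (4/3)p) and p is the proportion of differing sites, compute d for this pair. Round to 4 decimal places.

Differing sites — 13:U/C; 26:U/A; 31:G/U.
p = 3/38 = 0.078947.
d = −0.75 · ln(1 − (4/3)·0.078947) = −0.75 · ln(0.894737) = −0.75 · (-0.111225) = 0.0834.

0.0834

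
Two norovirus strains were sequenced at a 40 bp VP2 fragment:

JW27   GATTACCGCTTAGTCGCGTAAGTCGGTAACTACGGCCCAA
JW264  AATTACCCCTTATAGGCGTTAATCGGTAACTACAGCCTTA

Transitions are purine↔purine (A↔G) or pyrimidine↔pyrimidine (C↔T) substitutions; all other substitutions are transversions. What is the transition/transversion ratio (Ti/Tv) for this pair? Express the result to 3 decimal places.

The sequences differ at positions 1 (G/A, transition), 8 (G/C, transversion), 13 (G/T, transversion), 14 (T/A, transversion), 15 (C/G, transversion), 20 (A/T, transversion), 22 (G/A, transition), 34 (G/A, transition), 38 (C/T, transition), 39 (A/T, transversion).
Of the 10 differences, 4 transitions and 6 transversions, so Ti/Tv = 4/6 = 0.667.

0.667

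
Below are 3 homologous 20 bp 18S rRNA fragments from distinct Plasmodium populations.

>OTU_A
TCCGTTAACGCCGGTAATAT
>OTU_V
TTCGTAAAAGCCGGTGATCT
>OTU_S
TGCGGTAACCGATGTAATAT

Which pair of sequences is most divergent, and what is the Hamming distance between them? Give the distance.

Pairwise Hamming distances:
  OTU_A vs OTU_V: 5
  OTU_A vs OTU_S: 6
  OTU_V vs OTU_S: 10
The largest is 10, between OTU_V and OTU_S.

10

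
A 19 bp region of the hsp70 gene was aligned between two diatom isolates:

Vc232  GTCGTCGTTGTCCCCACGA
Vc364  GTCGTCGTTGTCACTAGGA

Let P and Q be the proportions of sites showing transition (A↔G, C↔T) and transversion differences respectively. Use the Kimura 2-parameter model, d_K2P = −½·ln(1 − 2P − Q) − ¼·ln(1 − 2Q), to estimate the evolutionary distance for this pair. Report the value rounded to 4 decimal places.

0.1773

Mismatches occur at site 13 (C↔A, transversion), site 15 (C↔T, transition), site 17 (C↔G, transversion).
Of the 3 differences, 1 transition and 2 transversions over 19 sites: P = 1/19 = 0.052632, Q = 2/19 = 0.105263.
d = −0.5·ln(0.789473) − 0.25·ln(0.789474) = −0.5·(-0.236390) − 0.25·(-0.236388) = 0.1773.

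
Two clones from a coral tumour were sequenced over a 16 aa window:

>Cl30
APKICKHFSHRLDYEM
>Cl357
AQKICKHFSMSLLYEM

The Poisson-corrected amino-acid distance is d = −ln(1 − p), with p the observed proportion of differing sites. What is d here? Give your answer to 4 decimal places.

Differing sites — 2:P/Q; 10:H/M; 11:R/S; 13:D/L.
p = 4/16 = 0.250000.
d = −ln(1 − 0.250000) = −ln(0.750000) = 0.2877.

0.2877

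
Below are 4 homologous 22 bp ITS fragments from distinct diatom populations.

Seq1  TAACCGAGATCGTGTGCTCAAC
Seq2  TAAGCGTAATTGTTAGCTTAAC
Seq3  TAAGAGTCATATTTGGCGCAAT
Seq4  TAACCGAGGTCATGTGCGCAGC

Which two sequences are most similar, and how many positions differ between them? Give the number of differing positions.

4

Pairwise Hamming distances:
  Seq1 vs Seq2: 7
  Seq1 vs Seq3: 10
  Seq1 vs Seq4: 4
  Seq2 vs Seq3: 8
  Seq2 vs Seq4: 11
  Seq3 vs Seq4: 11
The smallest is 4, between Seq1 and Seq4.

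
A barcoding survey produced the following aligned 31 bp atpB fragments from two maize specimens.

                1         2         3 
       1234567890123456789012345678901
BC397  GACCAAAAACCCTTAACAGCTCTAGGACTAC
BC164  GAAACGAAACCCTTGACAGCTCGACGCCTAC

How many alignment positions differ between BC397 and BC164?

Mismatches occur at site 3 (C/A), site 4 (C/A), site 5 (A/C), site 6 (A/G), site 15 (A/G), site 23 (T/G), site 25 (G/C), site 27 (A/C).
That gives 8 mismatches out of 31 aligned sites, so the Hamming distance is 8.

8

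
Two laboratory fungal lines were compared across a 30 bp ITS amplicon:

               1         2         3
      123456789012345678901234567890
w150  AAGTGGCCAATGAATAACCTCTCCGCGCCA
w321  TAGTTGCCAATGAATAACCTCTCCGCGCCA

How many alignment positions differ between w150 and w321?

2

Mismatches occur at site 1 (A/T), site 5 (G/T).
That gives 2 mismatches out of 30 aligned sites, so the Hamming distance is 2.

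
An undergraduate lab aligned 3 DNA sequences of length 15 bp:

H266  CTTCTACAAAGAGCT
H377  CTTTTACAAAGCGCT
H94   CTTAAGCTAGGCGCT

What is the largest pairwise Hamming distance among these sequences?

6

Pairwise Hamming distances:
  H266 vs H377: 2
  H266 vs H94: 6
  H377 vs H94: 5
The largest is 6, between H266 and H94.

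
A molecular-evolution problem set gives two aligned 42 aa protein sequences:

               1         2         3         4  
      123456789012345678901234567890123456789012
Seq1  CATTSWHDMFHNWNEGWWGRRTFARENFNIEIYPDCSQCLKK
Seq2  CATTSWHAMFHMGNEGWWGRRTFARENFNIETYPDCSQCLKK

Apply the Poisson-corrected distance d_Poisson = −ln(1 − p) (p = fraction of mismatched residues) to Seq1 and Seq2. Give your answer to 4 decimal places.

0.1001

Mismatches occur at site 8 (D↔A), site 12 (N↔M), site 13 (W↔G), site 32 (I↔T).
p = 4/42 = 0.095238.
d = −ln(1 − 0.095238) = −ln(0.904762) = 0.1001.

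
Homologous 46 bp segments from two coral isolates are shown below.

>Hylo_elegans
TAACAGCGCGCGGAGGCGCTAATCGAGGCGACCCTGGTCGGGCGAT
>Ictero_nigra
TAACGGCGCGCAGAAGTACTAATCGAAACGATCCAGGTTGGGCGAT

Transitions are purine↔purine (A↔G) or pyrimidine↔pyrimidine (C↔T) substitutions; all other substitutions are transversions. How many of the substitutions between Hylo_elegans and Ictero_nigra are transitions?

9

The sequences differ at positions 5 (A/G, transition), 12 (G/A, transition), 15 (G/A, transition), 17 (C/T, transition), 18 (G/A, transition), 27 (G/A, transition), 28 (G/A, transition), 32 (C/T, transition), 35 (T/A, transversion), 39 (C/T, transition).
Of the 10 differences, 9 transitions and 1 transversion, so the answer is 9.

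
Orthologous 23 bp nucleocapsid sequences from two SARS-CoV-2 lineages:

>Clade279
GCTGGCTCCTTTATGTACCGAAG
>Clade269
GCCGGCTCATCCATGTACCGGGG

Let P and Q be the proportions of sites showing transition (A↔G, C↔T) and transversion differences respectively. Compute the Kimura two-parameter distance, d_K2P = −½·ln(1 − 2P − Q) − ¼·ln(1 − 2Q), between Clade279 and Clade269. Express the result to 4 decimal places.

0.3480

Mismatches occur at site 3 (T→C, transition), site 9 (C→A, transversion), site 11 (T→C, transition), site 12 (T→C, transition), site 21 (A→G, transition), site 22 (A→G, transition).
Of the 6 differences, 5 transitions and 1 transversion over 23 sites: P = 5/23 = 0.217391, Q = 1/23 = 0.043478.
d = −0.5·ln(0.521740) − 0.25·ln(0.913044) = −0.5·(-0.650586) − 0.25·(-0.090971) = 0.3480.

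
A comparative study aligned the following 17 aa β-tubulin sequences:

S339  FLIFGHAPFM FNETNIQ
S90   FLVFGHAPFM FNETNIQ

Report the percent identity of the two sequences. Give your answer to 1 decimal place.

94.1%

The sequences differ at position 3 (I/V).
16 of the 17 sites match, so the percent identity is 16/17 × 100 = 94.1%.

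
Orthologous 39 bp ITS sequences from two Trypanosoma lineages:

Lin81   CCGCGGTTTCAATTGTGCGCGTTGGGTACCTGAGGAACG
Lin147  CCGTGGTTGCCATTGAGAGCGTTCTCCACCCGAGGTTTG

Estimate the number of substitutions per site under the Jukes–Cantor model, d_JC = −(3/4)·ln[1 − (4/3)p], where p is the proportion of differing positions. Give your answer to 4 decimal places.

The sequences differ at positions 4 (C/T), 9 (T/G), 11 (A/C), 16 (T/A), 18 (C/A), 24 (G/C), 25 (G/T), 26 (G/C), 27 (T/C), 31 (T/C), 36 (A/T), 37 (A/T), 38 (C/T).
p = 13/39 = 0.333333.
d = −0.75 · ln(1 − (4/3)·0.333333) = −0.75 · ln(0.555556) = −0.75 · (-0.587786) = 0.4408.

0.4408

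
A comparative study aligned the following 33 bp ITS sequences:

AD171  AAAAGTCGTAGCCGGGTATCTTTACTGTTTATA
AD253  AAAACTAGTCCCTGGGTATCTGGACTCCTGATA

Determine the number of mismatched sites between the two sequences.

10

The sequences differ at positions 5 (G/C), 7 (C/A), 10 (A/C), 11 (G/C), 13 (C/T), 22 (T/G), 23 (T/G), 27 (G/C), 28 (T/C), 30 (T/G).
That gives 10 mismatches out of 33 aligned sites, so the Hamming distance is 10.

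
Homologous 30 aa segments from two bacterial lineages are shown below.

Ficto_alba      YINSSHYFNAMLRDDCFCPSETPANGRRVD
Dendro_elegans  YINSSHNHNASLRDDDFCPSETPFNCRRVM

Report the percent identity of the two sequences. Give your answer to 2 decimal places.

76.67%

Mismatches occur at site 7 (Y/N), site 8 (F/H), site 11 (M/S), site 16 (C/D), site 24 (A/F), site 26 (G/C), site 30 (D/M).
23 of the 30 sites match, so the percent identity is 23/30 × 100 = 76.67%.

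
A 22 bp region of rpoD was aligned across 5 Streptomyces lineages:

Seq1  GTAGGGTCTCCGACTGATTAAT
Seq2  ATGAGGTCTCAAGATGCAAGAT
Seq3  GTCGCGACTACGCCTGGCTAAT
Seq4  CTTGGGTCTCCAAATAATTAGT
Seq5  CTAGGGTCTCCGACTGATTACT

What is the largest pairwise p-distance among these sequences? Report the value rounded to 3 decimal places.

0.636

Pairwise Hamming distances:
  Seq1 vs Seq2: 11
  Seq1 vs Seq3: 7
  Seq1 vs Seq4: 6
  Seq1 vs Seq5: 2
  Seq2 vs Seq3: 14
  Seq2 vs Seq4: 11
  Seq2 vs Seq5: 12
  Seq3 vs Seq4: 12
  Seq3 vs Seq5: 9
  Seq4 vs Seq5: 5
The largest is 14 mismatches, between Seq2 and Seq3; p = 14/22 = 0.636.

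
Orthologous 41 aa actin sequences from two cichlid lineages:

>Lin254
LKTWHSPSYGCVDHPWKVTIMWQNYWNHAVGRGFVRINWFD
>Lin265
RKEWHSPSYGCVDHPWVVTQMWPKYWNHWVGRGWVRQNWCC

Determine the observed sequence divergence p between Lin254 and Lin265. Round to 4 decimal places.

0.2683

Mismatches occur at site 1 (L↔R), site 3 (T↔E), site 17 (K↔V), site 20 (I↔Q), site 23 (Q↔P), site 24 (N↔K), site 29 (A↔W), site 34 (F↔W), site 37 (I↔Q), site 40 (F↔C), site 41 (D↔C).
There are 11 differences over 41 sites, so p = 11/41 = 0.2683.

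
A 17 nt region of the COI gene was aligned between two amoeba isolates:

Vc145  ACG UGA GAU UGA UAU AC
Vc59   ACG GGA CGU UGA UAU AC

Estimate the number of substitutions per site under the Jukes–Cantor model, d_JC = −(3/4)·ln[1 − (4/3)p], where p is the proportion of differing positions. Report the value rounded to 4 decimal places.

0.2012

Differing sites — 4:U/G; 7:G/C; 8:A/G.
p = 3/17 = 0.176471.
d = −0.75 · ln(1 − (4/3)·0.176471) = −0.75 · ln(0.764705) = −0.75 · (-0.268265) = 0.2012.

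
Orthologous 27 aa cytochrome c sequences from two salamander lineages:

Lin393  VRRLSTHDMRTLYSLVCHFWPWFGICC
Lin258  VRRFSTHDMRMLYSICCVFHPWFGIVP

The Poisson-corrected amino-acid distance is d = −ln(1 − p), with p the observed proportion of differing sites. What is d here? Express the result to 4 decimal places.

0.3514

Mismatches occur at site 4 (L/F), site 11 (T/M), site 15 (L/I), site 16 (V/C), site 18 (H/V), site 20 (W/H), site 26 (C/V), site 27 (C/P).
p = 8/27 = 0.296296.
d = −ln(1 − 0.296296) = −ln(0.703704) = 0.3514.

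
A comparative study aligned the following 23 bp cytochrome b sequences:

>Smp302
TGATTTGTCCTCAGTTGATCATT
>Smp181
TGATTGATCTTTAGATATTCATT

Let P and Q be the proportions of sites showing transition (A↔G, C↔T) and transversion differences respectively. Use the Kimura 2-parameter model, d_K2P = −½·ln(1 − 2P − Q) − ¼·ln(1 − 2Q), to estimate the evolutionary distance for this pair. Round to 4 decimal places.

0.4009

Mismatches occur at site 6 (T↔G, transversion), site 7 (G↔A, transition), site 10 (C↔T, transition), site 12 (C↔T, transition), site 15 (T↔A, transversion), site 17 (G↔A, transition), site 18 (A↔T, transversion).
Of the 7 differences, 4 transitions and 3 transversions over 23 sites: P = 4/23 = 0.173913, Q = 3/23 = 0.130435.
d = −0.5·ln(0.521739) − 0.25·ln(0.739130) = −0.5·(-0.650588) − 0.25·(-0.302281) = 0.4009.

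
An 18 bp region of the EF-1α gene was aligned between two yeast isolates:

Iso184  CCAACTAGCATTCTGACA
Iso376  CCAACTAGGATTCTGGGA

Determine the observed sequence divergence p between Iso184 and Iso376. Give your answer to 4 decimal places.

Mismatches occur at site 9 (C/G), site 16 (A/G), site 17 (C/G).
There are 3 differences over 18 sites, so p = 3/18 = 0.1667.

0.1667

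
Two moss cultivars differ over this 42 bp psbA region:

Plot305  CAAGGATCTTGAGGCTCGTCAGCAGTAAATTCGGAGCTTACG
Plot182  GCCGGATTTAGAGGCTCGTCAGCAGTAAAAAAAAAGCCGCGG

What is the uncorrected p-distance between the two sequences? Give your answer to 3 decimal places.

Differing sites — 1:C/G; 2:A/C; 3:A/C; 8:C/T; 10:T/A; 30:T/A; 31:T/A; 32:C/A; 33:G/A; 34:G/A; 38:T/C; 39:T/G; 40:A/C; 41:C/G.
There are 14 differences over 42 sites, so p = 14/42 = 0.333.

0.333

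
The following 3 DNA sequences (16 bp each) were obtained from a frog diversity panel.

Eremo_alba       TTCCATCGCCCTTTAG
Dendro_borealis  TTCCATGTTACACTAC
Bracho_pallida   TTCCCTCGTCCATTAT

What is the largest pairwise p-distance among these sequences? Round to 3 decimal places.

Pairwise Hamming distances:
  Eremo_alba vs Dendro_borealis: 7
  Eremo_alba vs Bracho_pallida: 4
  Dendro_borealis vs Bracho_pallida: 6
The largest is 7 mismatches, between Eremo_alba and Dendro_borealis; p = 7/16 = 0.438.

0.438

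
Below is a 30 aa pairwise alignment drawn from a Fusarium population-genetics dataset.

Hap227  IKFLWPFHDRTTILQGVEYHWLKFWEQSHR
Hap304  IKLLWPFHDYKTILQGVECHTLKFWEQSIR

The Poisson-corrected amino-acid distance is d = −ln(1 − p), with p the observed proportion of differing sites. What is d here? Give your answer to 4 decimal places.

The sequences differ at positions 3 (F/L), 10 (R/Y), 11 (T/K), 19 (Y/C), 21 (W/T), 29 (H/I).
p = 6/30 = 0.200000.
d = −ln(1 − 0.200000) = −ln(0.800000) = 0.2231.

0.2231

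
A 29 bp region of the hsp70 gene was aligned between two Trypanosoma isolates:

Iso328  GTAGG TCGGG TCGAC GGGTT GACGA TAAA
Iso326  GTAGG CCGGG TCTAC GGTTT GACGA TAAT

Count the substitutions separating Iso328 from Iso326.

4

Mismatches occur at site 6 (T/C), site 13 (G/T), site 18 (G/T), site 29 (A/T).
That gives 4 mismatches out of 29 aligned sites, so the Hamming distance is 4.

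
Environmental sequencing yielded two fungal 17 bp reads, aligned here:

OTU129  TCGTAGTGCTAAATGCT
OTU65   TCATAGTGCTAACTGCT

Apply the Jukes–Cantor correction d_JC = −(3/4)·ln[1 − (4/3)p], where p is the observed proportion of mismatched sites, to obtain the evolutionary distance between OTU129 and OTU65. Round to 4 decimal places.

The sequences differ at positions 3 (G/A), 13 (A/C).
p = 2/17 = 0.117647.
d = −0.75 · ln(1 − (4/3)·0.117647) = −0.75 · ln(0.843137) = −0.75 · (-0.170626) = 0.1280.

0.1280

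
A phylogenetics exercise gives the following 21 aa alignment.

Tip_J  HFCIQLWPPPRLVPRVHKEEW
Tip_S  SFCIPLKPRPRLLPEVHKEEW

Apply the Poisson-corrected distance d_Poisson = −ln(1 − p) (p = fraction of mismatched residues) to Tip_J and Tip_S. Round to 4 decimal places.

Differing sites — 1:H/S; 5:Q/P; 7:W/K; 9:P/R; 13:V/L; 15:R/E.
p = 6/21 = 0.285714.
d = −ln(1 − 0.285714) = −ln(0.714286) = 0.3365.

0.3365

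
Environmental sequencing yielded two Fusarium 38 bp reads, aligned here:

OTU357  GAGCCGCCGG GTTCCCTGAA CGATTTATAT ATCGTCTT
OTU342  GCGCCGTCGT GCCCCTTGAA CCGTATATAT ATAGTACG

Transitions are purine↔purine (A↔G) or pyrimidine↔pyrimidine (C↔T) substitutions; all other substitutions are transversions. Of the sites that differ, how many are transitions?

6

The sequences differ at positions 2 (A/C, transversion), 7 (C/T, transition), 10 (G/T, transversion), 12 (T/C, transition), 13 (T/C, transition), 16 (C/T, transition), 22 (G/C, transversion), 23 (A/G, transition), 25 (T/A, transversion), 33 (C/A, transversion), 36 (C/A, transversion), 37 (T/C, transition), 38 (T/G, transversion).
Of the 13 differences, 6 transitions and 7 transversions, so the answer is 6.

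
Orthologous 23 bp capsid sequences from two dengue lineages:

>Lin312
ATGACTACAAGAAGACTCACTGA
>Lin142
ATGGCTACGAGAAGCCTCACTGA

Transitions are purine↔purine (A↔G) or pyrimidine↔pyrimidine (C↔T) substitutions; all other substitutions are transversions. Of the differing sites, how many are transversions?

Differing sites — 4:A/G (Ti); 9:A/G (Ti); 15:A/C (Tv).
Of the 3 differences, 2 transitions and 1 transversion, so the answer is 1.

1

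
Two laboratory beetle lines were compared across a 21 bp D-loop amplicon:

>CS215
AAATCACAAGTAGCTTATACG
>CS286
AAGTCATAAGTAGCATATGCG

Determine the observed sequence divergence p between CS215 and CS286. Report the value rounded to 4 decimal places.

The sequences differ at positions 3 (A/G), 7 (C/T), 15 (T/A), 19 (A/G).
There are 4 differences over 21 sites, so p = 4/21 = 0.1905.

0.1905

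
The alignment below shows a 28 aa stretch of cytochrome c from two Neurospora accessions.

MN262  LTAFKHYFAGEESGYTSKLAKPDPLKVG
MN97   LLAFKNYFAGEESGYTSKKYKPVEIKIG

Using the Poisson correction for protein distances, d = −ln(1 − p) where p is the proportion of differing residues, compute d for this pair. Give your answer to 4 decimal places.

The sequences differ at positions 2 (T/L), 6 (H/N), 19 (L/K), 20 (A/Y), 23 (D/V), 24 (P/E), 25 (L/I), 27 (V/I).
p = 8/28 = 0.285714.
d = −ln(1 − 0.285714) = −ln(0.714286) = 0.3365.

0.3365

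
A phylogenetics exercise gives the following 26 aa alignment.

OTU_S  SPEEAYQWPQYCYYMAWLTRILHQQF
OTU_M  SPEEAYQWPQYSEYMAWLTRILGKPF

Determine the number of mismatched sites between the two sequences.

5

The sequences differ at positions 12 (C/S), 13 (Y/E), 23 (H/G), 24 (Q/K), 25 (Q/P).
That gives 5 mismatches out of 26 aligned sites, so the Hamming distance is 5.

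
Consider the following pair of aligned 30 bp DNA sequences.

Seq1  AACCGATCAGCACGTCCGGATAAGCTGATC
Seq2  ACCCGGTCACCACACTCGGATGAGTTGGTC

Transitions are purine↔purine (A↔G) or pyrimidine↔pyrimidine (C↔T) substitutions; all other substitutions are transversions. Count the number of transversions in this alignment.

2

Mismatches occur at site 2 (A/C, transversion), site 6 (A/G, transition), site 10 (G/C, transversion), site 14 (G/A, transition), site 15 (T/C, transition), site 16 (C/T, transition), site 22 (A/G, transition), site 25 (C/T, transition), site 28 (A/G, transition).
Of the 9 differences, 7 transitions and 2 transversions, so the answer is 2.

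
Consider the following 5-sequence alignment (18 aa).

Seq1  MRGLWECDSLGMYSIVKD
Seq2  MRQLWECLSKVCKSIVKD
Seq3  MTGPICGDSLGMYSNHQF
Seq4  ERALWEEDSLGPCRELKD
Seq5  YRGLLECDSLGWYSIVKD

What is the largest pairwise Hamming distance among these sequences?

Pairwise Hamming distances:
  Seq1 vs Seq2: 6
  Seq1 vs Seq3: 9
  Seq1 vs Seq4: 8
  Seq1 vs Seq5: 3
  Seq2 vs Seq3: 15
  Seq2 vs Seq4: 11
  Seq2 vs Seq5: 8
  Seq3 vs Seq4: 14
  Seq3 vs Seq5: 11
  Seq4 vs Seq5: 9
The largest is 15, between Seq2 and Seq3.

15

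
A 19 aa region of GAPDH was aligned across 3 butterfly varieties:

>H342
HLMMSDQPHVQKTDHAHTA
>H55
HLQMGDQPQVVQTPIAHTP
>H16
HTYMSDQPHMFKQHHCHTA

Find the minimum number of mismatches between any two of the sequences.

7

Pairwise Hamming distances:
  H342 vs H55: 8
  H342 vs H16: 7
  H55 vs H16: 12
The smallest is 7, between H342 and H16.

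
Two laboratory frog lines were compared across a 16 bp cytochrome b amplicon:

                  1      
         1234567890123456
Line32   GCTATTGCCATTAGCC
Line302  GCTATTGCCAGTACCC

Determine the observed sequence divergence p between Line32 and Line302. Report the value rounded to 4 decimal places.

Differing sites — 11:T/G; 14:G/C.
There are 2 differences over 16 sites, so p = 2/16 = 0.1250.

0.1250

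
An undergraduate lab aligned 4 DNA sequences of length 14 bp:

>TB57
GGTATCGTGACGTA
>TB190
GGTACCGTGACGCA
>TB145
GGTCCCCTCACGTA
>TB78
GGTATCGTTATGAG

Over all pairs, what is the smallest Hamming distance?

2

Pairwise Hamming distances:
  TB57 vs TB190: 2
  TB57 vs TB145: 4
  TB57 vs TB78: 4
  TB190 vs TB145: 4
  TB190 vs TB78: 5
  TB145 vs TB78: 7
The smallest is 2, between TB57 and TB190.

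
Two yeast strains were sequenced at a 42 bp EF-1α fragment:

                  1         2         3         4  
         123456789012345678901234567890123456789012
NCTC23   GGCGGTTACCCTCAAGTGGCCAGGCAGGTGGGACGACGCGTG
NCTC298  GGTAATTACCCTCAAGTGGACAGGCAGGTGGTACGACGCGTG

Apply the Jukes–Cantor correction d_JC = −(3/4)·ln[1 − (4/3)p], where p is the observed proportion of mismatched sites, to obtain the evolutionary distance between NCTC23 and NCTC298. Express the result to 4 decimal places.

0.1296

Mismatches occur at site 3 (C/T), site 4 (G/A), site 5 (G/A), site 20 (C/A), site 32 (G/T).
p = 5/42 = 0.119048.
d = −0.75 · ln(1 − (4/3)·0.119048) = −0.75 · ln(0.841269) = −0.75 · (-0.172844) = 0.1296.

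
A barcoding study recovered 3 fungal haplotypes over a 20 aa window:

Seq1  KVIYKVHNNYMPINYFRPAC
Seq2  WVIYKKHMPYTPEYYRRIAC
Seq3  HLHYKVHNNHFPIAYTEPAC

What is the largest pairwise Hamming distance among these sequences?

13

Pairwise Hamming distances:
  Seq1 vs Seq2: 9
  Seq1 vs Seq3: 8
  Seq2 vs Seq3: 13
The largest is 13, between Seq2 and Seq3.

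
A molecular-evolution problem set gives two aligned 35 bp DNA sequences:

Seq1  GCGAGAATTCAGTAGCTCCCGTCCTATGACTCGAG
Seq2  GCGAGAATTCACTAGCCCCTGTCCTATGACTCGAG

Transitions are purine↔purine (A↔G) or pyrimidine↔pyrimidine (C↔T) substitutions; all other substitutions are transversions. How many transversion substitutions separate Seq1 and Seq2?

Differing sites — 12:G/C (Tv); 17:T/C (Ti); 20:C/T (Ti).
Of the 3 differences, 2 transitions and 1 transversion, so the answer is 1.

1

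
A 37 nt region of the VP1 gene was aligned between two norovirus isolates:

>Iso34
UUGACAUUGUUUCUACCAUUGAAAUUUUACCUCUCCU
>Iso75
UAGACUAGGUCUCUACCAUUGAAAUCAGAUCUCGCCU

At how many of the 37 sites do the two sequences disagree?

10

Differing sites — 2:U/A; 6:A/U; 7:U/A; 8:U/G; 11:U/C; 26:U/C; 27:U/A; 28:U/G; 30:C/U; 34:U/G.
That gives 10 mismatches out of 37 aligned sites, so the Hamming distance is 10.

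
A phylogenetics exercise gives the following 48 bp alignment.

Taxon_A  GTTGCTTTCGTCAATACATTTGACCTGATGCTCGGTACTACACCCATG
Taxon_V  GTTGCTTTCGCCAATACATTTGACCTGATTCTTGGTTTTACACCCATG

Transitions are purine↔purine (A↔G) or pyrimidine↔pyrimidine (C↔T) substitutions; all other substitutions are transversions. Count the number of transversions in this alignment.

Mismatches occur at site 11 (T→C, transition), site 30 (G→T, transversion), site 33 (C→T, transition), site 37 (A→T, transversion), site 38 (C→T, transition).
Of the 5 differences, 3 transitions and 2 transversions, so the answer is 2.

2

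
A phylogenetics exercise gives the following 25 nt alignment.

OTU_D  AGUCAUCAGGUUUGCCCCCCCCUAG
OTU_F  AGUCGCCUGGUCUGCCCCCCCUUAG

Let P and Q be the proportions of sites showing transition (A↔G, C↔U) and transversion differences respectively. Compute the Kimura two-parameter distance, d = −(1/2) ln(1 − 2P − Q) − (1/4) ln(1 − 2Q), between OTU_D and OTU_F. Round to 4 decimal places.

Mismatches occur at site 5 (A↔G, transition), site 6 (U↔C, transition), site 8 (A↔U, transversion), site 12 (U↔C, transition), site 22 (C↔U, transition).
Of the 5 differences, 4 transitions and 1 transversion over 25 sites: P = 4/25 = 0.160000, Q = 1/25 = 0.040000.
d = −0.5·ln(0.640000) − 0.25·ln(0.920000) = −0.5·(-0.446287) − 0.25·(-0.083382) = 0.2440.

0.2440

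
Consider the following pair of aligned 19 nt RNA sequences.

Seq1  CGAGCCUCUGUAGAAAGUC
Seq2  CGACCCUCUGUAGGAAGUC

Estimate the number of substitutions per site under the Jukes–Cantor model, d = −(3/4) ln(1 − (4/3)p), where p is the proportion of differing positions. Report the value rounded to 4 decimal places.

Differing sites — 4:G/C; 14:A/G.
p = 2/19 = 0.105263.
d = −0.75 · ln(1 − (4/3)·0.105263) = −0.75 · ln(0.859649) = −0.75 · (-0.151231) = 0.1134.

0.1134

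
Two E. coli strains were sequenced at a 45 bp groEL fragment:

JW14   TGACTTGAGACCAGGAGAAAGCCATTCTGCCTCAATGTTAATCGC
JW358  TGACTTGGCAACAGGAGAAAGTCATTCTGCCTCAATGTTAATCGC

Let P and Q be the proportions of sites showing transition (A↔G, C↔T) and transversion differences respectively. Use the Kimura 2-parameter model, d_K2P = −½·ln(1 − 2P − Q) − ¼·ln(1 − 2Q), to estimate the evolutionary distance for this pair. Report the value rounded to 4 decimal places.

Mismatches occur at site 8 (A↔G, transition), site 9 (G↔C, transversion), site 11 (C↔A, transversion), site 22 (C↔T, transition).
Of the 4 differences, 2 transitions and 2 transversions over 45 sites: P = 2/45 = 0.044444, Q = 2/45 = 0.044444.
d = −0.5·ln(0.866668) − 0.25·ln(0.911112) = −0.5·(-0.143099) − 0.25·(-0.093089) = 0.0948.

0.0948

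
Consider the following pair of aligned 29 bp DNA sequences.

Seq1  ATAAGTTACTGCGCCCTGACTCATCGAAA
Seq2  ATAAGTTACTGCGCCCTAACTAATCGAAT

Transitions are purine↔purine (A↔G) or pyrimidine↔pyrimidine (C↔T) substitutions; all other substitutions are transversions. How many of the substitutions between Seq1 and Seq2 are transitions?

Differing sites — 18:G/A (Ti); 22:C/A (Tv); 29:A/T (Tv).
Of the 3 differences, 1 transition and 2 transversions, so the answer is 1.

1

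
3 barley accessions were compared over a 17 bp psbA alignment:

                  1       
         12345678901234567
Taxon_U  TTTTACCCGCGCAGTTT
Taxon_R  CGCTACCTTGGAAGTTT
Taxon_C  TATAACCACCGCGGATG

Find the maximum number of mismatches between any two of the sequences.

Pairwise Hamming distances:
  Taxon_U vs Taxon_R: 7
  Taxon_U vs Taxon_C: 7
  Taxon_R vs Taxon_C: 11
The largest is 11, between Taxon_R and Taxon_C.

11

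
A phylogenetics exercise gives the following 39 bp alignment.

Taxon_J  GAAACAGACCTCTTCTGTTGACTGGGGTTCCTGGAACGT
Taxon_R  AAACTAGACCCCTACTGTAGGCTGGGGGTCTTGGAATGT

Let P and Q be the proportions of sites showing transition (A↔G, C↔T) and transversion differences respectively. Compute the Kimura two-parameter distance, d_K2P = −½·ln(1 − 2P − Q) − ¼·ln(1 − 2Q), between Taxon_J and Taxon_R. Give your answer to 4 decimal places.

0.3214

Differing sites — 1:G/A (Ti); 4:A/C (Tv); 5:C/T (Ti); 11:T/C (Ti); 14:T/A (Tv); 19:T/A (Tv); 21:A/G (Ti); 28:T/G (Tv); 31:C/T (Ti); 37:C/T (Ti).
Of the 10 differences, 6 transitions and 4 transversions over 39 sites: P = 6/39 = 0.153846, Q = 4/39 = 0.102564.
d = −0.5·ln(0.589744) − 0.25·ln(0.794872) = −0.5·(-0.528067) − 0.25·(-0.229574) = 0.3214.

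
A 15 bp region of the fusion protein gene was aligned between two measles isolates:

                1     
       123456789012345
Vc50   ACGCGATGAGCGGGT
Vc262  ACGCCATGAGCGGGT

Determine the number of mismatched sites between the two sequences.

Differing sites — 5:G/C.
That gives 1 mismatch out of 15 aligned sites, so the Hamming distance is 1.

1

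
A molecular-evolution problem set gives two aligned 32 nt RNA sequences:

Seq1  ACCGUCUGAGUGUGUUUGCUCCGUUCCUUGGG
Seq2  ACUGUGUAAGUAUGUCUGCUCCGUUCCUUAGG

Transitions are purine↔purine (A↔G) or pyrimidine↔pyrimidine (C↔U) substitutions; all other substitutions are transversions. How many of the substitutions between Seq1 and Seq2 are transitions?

5

Mismatches occur at site 3 (C→U, transition), site 6 (C→G, transversion), site 8 (G→A, transition), site 12 (G→A, transition), site 16 (U→C, transition), site 30 (G→A, transition).
Of the 6 differences, 5 transitions and 1 transversion, so the answer is 5.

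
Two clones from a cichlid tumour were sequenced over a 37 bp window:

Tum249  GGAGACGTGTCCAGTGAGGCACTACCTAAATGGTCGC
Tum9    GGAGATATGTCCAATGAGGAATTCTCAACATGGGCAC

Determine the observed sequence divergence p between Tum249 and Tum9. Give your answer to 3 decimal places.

0.297

Differing sites — 6:C/T; 7:G/A; 14:G/A; 20:C/A; 22:C/T; 24:A/C; 25:C/T; 27:T/A; 29:A/C; 34:T/G; 36:G/A.
There are 11 differences over 37 sites, so p = 11/37 = 0.297.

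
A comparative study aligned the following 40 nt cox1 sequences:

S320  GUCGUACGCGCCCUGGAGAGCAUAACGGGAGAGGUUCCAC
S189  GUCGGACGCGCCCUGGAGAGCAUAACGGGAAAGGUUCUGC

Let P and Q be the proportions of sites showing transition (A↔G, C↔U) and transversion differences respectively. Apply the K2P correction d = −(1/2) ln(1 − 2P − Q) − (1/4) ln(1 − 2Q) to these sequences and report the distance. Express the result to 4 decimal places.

Mismatches occur at site 5 (U↔G, transversion), site 31 (G↔A, transition), site 38 (C↔U, transition), site 39 (A↔G, transition).
Of the 4 differences, 3 transitions and 1 transversion over 40 sites: P = 3/40 = 0.075000, Q = 1/40 = 0.025000.
d = −0.5·ln(0.825000) − 0.25·ln(0.950000) = −0.5·(-0.192372) − 0.25·(-0.051293) = 0.1090.

0.1090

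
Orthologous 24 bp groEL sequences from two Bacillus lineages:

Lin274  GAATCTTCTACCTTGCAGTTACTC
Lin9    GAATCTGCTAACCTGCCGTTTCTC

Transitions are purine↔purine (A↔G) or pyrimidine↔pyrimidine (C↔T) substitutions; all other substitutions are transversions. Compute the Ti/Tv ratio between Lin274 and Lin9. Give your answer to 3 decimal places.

The sequences differ at positions 7 (T/G, transversion), 11 (C/A, transversion), 13 (T/C, transition), 17 (A/C, transversion), 21 (A/T, transversion).
Of the 5 differences, 1 transition and 4 transversions, so Ti/Tv = 1/4 = 0.250.

0.250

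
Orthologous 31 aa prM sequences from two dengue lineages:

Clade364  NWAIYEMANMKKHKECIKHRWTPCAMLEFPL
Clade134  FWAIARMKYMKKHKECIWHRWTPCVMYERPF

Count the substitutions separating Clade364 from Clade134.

Mismatches occur at site 1 (N↔F), site 5 (Y↔A), site 6 (E↔R), site 8 (A↔K), site 9 (N↔Y), site 18 (K↔W), site 25 (A↔V), site 27 (L↔Y), site 29 (F↔R), site 31 (L↔F).
That gives 10 mismatches out of 31 aligned sites, so the Hamming distance is 10.

10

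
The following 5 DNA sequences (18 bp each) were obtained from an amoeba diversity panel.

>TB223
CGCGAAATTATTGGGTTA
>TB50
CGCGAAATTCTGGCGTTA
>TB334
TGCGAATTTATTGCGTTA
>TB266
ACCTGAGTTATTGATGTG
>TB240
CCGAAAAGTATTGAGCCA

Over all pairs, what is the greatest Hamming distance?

11

Pairwise Hamming distances:
  TB223 vs TB50: 3
  TB223 vs TB334: 3
  TB223 vs TB266: 9
  TB223 vs TB240: 7
  TB50 vs TB334: 4
  TB50 vs TB266: 11
  TB50 vs TB240: 9
  TB334 vs TB266: 9
  TB334 vs TB240: 9
  TB266 vs TB240: 10
The largest is 11, between TB50 and TB266.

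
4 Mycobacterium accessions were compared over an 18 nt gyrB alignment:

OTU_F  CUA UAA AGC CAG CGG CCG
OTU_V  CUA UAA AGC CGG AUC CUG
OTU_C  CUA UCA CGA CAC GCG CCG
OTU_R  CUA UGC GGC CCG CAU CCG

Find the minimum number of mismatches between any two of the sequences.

5

Pairwise Hamming distances:
  OTU_F vs OTU_V: 5
  OTU_F vs OTU_C: 6
  OTU_F vs OTU_R: 6
  OTU_V vs OTU_C: 9
  OTU_V vs OTU_R: 8
  OTU_C vs OTU_R: 9
The smallest is 5, between OTU_F and OTU_V.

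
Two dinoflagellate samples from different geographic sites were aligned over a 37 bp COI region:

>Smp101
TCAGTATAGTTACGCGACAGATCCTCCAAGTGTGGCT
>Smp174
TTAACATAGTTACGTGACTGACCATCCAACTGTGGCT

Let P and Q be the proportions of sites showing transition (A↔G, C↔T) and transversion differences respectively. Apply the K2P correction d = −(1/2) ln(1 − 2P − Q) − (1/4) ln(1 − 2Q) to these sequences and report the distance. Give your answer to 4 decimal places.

0.2607

The sequences differ at positions 2 (C/T, transition), 4 (G/A, transition), 5 (T/C, transition), 15 (C/T, transition), 19 (A/T, transversion), 22 (T/C, transition), 24 (C/A, transversion), 30 (G/C, transversion).
Of the 8 differences, 5 transitions and 3 transversions over 37 sites: P = 5/37 = 0.135135, Q = 3/37 = 0.081081.
d = −0.5·ln(0.648649) − 0.25·ln(0.837838) = −0.5·(-0.432864) − 0.25·(-0.176931) = 0.2607.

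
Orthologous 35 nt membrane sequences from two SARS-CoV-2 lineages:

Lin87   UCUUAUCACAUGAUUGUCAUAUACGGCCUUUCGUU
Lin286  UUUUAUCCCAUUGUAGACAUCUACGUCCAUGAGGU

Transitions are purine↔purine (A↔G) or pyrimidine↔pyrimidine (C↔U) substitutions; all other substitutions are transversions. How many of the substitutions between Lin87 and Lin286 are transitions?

Differing sites — 2:C/U (Ti); 8:A/C (Tv); 12:G/U (Tv); 13:A/G (Ti); 15:U/A (Tv); 17:U/A (Tv); 21:A/C (Tv); 26:G/U (Tv); 29:U/A (Tv); 31:U/G (Tv); 32:C/A (Tv); 34:U/G (Tv).
Of the 12 differences, 2 transitions and 10 transversions, so the answer is 2.

2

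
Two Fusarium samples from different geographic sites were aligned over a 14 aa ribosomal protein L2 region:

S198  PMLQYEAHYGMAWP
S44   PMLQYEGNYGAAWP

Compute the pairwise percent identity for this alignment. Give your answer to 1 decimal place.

The sequences differ at positions 7 (A/G), 8 (H/N), 11 (M/A).
11 of the 14 sites match, so the percent identity is 11/14 × 100 = 78.6%.

78.6%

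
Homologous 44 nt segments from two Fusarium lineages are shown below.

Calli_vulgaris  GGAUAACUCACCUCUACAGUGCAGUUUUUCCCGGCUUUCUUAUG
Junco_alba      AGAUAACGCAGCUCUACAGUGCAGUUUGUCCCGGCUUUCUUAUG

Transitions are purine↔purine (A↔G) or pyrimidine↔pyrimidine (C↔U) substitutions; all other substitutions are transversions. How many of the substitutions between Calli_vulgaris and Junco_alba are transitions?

1

The sequences differ at positions 1 (G/A, transition), 8 (U/G, transversion), 11 (C/G, transversion), 28 (U/G, transversion).
Of the 4 differences, 1 transition and 3 transversions, so the answer is 1.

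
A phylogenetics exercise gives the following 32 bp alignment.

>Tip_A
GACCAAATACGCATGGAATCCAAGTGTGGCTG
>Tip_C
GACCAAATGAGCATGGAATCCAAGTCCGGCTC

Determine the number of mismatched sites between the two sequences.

The sequences differ at positions 9 (A/G), 10 (C/A), 26 (G/C), 27 (T/C), 32 (G/C).
That gives 5 mismatches out of 32 aligned sites, so the Hamming distance is 5.

5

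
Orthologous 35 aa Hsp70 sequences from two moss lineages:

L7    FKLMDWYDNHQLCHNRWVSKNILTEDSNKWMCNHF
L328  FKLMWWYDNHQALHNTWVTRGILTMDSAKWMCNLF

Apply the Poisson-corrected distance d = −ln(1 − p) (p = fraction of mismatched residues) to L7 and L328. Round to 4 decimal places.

Mismatches occur at site 5 (D/W), site 12 (L/A), site 13 (C/L), site 16 (R/T), site 19 (S/T), site 20 (K/R), site 21 (N/G), site 25 (E/M), site 28 (N/A), site 34 (H/L).
p = 10/35 = 0.285714.
d = −ln(1 − 0.285714) = −ln(0.714286) = 0.3365.

0.3365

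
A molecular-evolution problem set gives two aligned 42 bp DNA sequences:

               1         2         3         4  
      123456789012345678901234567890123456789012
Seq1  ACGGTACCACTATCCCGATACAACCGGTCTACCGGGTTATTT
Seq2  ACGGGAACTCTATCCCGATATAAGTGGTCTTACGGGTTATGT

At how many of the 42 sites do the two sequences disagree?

9

The sequences differ at positions 5 (T/G), 7 (C/A), 9 (A/T), 21 (C/T), 24 (C/G), 25 (C/T), 31 (A/T), 32 (C/A), 41 (T/G).
That gives 9 mismatches out of 42 aligned sites, so the Hamming distance is 9.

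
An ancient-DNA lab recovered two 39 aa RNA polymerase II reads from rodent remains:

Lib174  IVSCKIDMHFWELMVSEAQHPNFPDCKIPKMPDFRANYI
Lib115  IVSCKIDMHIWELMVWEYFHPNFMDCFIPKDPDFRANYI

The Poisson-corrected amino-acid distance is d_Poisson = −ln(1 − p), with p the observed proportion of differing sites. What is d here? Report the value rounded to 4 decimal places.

Mismatches occur at site 10 (F↔I), site 16 (S↔W), site 18 (A↔Y), site 19 (Q↔F), site 24 (P↔M), site 27 (K↔F), site 31 (M↔D).
p = 7/39 = 0.179487.
d = −ln(1 − 0.179487) = −ln(0.820513) = 0.1978.

0.1978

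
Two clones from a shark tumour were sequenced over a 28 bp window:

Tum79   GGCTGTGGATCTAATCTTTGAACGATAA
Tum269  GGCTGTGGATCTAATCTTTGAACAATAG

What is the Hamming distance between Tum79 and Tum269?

2

Mismatches occur at site 24 (G→A), site 28 (A→G).
That gives 2 mismatches out of 28 aligned sites, so the Hamming distance is 2.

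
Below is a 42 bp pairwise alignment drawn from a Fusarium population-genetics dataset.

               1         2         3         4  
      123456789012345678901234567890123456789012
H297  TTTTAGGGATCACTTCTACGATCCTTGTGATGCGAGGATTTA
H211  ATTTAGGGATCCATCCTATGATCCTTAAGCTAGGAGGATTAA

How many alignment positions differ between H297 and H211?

The sequences differ at positions 1 (T/A), 12 (A/C), 13 (C/A), 15 (T/C), 19 (C/T), 27 (G/A), 28 (T/A), 30 (A/C), 32 (G/A), 33 (C/G), 41 (T/A).
That gives 11 mismatches out of 42 aligned sites, so the Hamming distance is 11.

11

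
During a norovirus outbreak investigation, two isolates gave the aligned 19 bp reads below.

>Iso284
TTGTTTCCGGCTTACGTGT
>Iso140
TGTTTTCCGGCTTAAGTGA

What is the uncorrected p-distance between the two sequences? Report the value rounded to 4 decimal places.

The sequences differ at positions 2 (T/G), 3 (G/T), 15 (C/A), 19 (T/A).
There are 4 differences over 19 sites, so p = 4/19 = 0.2105.

0.2105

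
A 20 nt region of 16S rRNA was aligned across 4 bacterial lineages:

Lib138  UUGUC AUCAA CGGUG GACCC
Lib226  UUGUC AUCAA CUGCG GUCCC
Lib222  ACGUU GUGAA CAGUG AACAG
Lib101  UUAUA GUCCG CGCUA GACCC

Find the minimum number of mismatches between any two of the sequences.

3

Pairwise Hamming distances:
  Lib138 vs Lib226: 3
  Lib138 vs Lib222: 9
  Lib138 vs Lib101: 7
  Lib226 vs Lib222: 11
  Lib226 vs Lib101: 10
  Lib222 vs Lib101: 13
The smallest is 3, between Lib138 and Lib226.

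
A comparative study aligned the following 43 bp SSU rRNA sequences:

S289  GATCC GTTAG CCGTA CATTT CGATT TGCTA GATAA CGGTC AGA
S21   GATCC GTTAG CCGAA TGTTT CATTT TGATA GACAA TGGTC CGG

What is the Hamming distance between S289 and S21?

10

The sequences differ at positions 14 (T/A), 16 (C/T), 17 (A/G), 22 (G/A), 23 (A/T), 28 (C/A), 33 (T/C), 36 (C/T), 41 (A/C), 43 (A/G).
That gives 10 mismatches out of 43 aligned sites, so the Hamming distance is 10.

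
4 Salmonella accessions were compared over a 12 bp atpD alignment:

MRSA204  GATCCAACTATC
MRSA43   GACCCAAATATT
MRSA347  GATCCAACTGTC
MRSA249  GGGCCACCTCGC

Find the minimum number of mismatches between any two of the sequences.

1

Pairwise Hamming distances:
  MRSA204 vs MRSA43: 3
  MRSA204 vs MRSA347: 1
  MRSA204 vs MRSA249: 5
  MRSA43 vs MRSA347: 4
  MRSA43 vs MRSA249: 7
  MRSA347 vs MRSA249: 5
The smallest is 1, between MRSA204 and MRSA347.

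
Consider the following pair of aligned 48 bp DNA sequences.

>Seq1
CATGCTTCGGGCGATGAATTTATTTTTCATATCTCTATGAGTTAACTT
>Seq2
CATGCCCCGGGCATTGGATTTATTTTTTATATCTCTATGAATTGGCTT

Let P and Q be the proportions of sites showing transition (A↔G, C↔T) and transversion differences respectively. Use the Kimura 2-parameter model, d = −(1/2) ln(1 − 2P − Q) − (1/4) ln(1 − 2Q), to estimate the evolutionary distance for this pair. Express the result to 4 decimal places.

0.2292

The sequences differ at positions 6 (T/C, transition), 7 (T/C, transition), 13 (G/A, transition), 14 (A/T, transversion), 17 (A/G, transition), 28 (C/T, transition), 41 (G/A, transition), 44 (A/G, transition), 45 (A/G, transition).
Of the 9 differences, 8 transitions and 1 transversion over 48 sites: P = 8/48 = 0.166667, Q = 1/48 = 0.020833.
d = −0.5·ln(0.645833) − 0.25·ln(0.958334) = −0.5·(-0.437214) − 0.25·(-0.042559) = 0.2292.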